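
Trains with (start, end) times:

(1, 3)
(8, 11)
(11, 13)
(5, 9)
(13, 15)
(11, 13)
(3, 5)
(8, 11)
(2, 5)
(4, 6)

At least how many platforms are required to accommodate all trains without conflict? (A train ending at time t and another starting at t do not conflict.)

3

The answer is the maximum number of intervals overlapping at any instant.
starts: [1, 2, 3, 4, 5, 8, 8, 11, 11, 13]
ends:   [3, 5, 5, 6, 9, 11, 11, 13, 13, 15]
s1→1 s2→2 e3→1 s3→2 s4→3  — peak 3.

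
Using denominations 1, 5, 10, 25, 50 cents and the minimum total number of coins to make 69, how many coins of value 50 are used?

69 − 1×50→19 − 1×10→9 − 1×5→4 − 4×1→0
Count of 50: 1

1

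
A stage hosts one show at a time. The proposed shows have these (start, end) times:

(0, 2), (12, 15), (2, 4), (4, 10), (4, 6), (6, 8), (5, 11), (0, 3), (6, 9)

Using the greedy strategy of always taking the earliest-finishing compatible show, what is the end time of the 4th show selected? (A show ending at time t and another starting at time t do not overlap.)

8

Order by finish time; keep every interval that doesn't clash with the previous kept one.
Sorted by end: (0,2)  (0,3)  (2,4)  (4,6)  (6,8)  (6,9)  (4,10)  (5,11)  (12,15)
take (0,2); skip (0,3); take (2,4); take (4,6); take (6,8); skip (4,10); take (12,15).
Selected: (0,2) (2,4) (4,6) (6,8) (12,15)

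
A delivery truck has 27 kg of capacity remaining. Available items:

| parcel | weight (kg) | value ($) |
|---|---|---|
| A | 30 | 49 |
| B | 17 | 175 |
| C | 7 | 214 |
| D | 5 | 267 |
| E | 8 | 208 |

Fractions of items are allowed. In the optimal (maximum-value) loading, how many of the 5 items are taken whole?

Order: D (267/5=53.40) > C (214/7=30.57) > E (208/8=26.00) > B (175/17=10.29) > A (49/30=1.63)
Fill: take D (5 @ 267) → take C (7 @ 214) → take E (8 @ 208) → take 7/17 of B → 72.06; 27/27 used.
3 item(s) taken whole; one partial (take 7/17 of B).

3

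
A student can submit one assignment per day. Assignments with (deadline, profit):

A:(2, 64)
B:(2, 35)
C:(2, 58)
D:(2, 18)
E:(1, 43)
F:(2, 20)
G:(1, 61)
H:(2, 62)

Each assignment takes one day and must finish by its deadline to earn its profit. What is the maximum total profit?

126

Sort by profit descending; place each in the latest free slot ≤ its deadline.
By profit: A(d2,64), H(d2,62), G(d1,61), C(d2,58), E(d1,43), B(d2,35), F(d2,20), D(d2,18)
A→slot 2; H→slot 1; G skipped; C skipped; E skipped; B skipped; F skipped; D skipped.
Profit = 62 + 64 = 126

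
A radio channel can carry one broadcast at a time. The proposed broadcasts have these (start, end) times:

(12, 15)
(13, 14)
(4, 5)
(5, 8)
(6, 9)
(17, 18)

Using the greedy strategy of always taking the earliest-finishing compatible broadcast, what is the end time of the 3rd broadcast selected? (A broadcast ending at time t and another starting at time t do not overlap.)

Sort by end time and greedily take each interval whose start is ≥ the last chosen end.
By end time: (4,5), (5,8), (6,9), (13,14), (12,15), (17,18).
Pick (4,5); next start ≥ 5 → (5,8); next start ≥ 8 → (13,14); next start ≥ 14 → (17,18).
Selected: (4,5) (5,8) (13,14) (17,18)

14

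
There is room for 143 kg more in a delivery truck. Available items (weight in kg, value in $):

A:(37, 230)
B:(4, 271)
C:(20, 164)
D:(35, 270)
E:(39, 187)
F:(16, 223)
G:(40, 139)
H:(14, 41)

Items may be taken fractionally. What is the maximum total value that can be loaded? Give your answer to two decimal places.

Ratios (sorted): B 67.75, F 13.94, C 8.20, D 7.71, A 6.22, E 4.79, G 3.48, H 2.93
take B (4 @ 271); take F (16 @ 223); take C (20 @ 164); take D (35 @ 270); take A (37 @ 230); take 31/39 of E → 148.64. Capacity used 143/143.
Total value = 1306.64

1306.64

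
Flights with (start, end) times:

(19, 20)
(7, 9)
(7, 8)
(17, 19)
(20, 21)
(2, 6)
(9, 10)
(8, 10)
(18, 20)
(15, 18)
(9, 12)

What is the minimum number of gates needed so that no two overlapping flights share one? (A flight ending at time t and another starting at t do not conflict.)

3

The answer is the maximum number of intervals overlapping at any instant.
starts: [2, 7, 7, 8, 9, 9, 15, 17, 18, 19, 20]
ends:   [6, 8, 9, 10, 10, 12, 18, 19, 20, 20, 21]
s2→1 e6→0 s7→1 s7→2 e8→1 s8→2 e9→1 s9→2 s9→3  — peak 3.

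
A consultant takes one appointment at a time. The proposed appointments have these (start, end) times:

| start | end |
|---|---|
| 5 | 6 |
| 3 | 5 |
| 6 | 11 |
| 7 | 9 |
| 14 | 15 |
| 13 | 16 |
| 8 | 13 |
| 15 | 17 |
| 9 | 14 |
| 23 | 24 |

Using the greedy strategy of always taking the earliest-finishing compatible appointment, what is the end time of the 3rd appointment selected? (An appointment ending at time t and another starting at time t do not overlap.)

Order by finish time; keep every interval that doesn't clash with the previous kept one.
By end time: (3,5), (5,6), (7,9), (6,11), (8,13), (9,14), (14,15), (13,16), (15,17), (23,24).
Pick (3,5); next start ≥ 5 → (5,6); next start ≥ 6 → (7,9); next start ≥ 9 → (9,14); next start ≥ 14 → (14,15); next start ≥ 15 → (15,17); next start ≥ 17 → (23,24).
Selected: (3,5) (5,6) (7,9) (9,14) (14,15) (15,17) (23,24)

9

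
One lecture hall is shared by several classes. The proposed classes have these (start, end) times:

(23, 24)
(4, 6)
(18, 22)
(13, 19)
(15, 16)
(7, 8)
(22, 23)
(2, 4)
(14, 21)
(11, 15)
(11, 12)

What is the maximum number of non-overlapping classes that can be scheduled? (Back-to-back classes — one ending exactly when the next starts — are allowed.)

Greedy by earliest finish: after sorting by end time, pick each interval compatible with the last pick.
By end time: (2,4), (4,6), (7,8), (11,12), (11,15), (15,16), (13,19), (14,21), (18,22), (22,23), (23,24).
Pick (2,4); next start ≥ 4 → (4,6); next start ≥ 6 → (7,8); next start ≥ 8 → (11,12); next start ≥ 12 → (15,16); next start ≥ 16 → (18,22); next start ≥ 22 → (22,23); next start ≥ 23 → (23,24).
Selected 8 classes.

8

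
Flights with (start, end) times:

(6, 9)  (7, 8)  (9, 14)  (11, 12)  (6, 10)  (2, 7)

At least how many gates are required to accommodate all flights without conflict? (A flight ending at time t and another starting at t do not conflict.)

The answer is the maximum number of intervals overlapping at any instant.
starts: [2, 6, 6, 7, 9, 11]
ends:   [7, 8, 9, 10, 12, 14]
s2→1 s6→2 s6→3  — peak 3.

3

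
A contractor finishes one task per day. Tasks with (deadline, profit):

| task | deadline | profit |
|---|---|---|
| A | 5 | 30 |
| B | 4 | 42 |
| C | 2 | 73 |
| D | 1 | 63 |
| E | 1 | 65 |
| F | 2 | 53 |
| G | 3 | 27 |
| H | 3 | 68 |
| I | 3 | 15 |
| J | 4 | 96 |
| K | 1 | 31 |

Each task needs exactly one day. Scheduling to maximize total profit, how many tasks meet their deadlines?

5

Take jobs in profit order; each goes to the latest open slot no later than its deadline.
Profit order: J=96 C=73 H=68 E=65 D=63 F=53 B=42 K=31 A=30 G=27 I=15
Assign: J→slot 4, C→slot 2, H→slot 3, E→slot 1, D skipped, F skipped, B skipped, K skipped, A→slot 5, G skipped, I skipped.
Slots: [1:E] [2:C] [3:H] [4:J] [5:A]
5 of 11 scheduled.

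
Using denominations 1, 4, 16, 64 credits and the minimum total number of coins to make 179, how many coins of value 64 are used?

Greedy: take as many of the largest coin as possible, then repeat with the remainder.
179 − 2×64→51 − 3×16→3 − 3×1→0
Count of 64: 2

2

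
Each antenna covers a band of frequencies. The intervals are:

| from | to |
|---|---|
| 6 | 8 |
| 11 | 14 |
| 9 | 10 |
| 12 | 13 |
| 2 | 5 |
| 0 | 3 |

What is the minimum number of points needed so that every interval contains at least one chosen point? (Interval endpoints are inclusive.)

4

By right end: [0,3]  [2,5]  [6,8]  [9,10]  [12,13]  [11,14]
[0,3] uncovered → point at 3; [6,8] uncovered → point at 8; [9,10] uncovered → point at 10; [12,13] uncovered → point at 13.
Points: 3, 8, 10, 13 (4 total).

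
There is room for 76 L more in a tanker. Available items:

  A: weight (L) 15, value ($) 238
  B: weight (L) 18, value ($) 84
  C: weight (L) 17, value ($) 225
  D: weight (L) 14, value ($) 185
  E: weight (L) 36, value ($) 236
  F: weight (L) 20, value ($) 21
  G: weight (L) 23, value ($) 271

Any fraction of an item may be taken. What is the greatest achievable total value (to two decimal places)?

Ratios (sorted): A 15.87, C 13.24, D 13.21, G 11.78, E 6.56, B 4.67, F 1.05
take A (15 @ 238); take C (17 @ 225); take D (14 @ 185); take G (23 @ 271); take 7/36 of E → 45.89. Capacity used 76/76.
Total value = 964.89

964.89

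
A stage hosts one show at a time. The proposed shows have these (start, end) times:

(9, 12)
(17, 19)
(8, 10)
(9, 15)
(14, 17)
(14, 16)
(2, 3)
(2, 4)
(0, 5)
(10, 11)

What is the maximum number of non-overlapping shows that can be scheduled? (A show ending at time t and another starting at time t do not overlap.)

By end time: (2,3), (2,4), (0,5), (8,10), (10,11), (9,12), (9,15), (14,16), (14,17), (17,19).
Pick (2,3); next start ≥ 3 → (8,10); next start ≥ 10 → (10,11); next start ≥ 11 → (14,16); next start ≥ 16 → (17,19).
Selected 5 shows.

5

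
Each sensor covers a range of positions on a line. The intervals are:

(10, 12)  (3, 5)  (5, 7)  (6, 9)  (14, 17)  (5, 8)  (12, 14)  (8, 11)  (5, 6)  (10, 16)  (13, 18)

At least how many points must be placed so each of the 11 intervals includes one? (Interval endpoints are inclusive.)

4

Sorted: [3,5] [5,6] [5,7] [5,8] [6,9] [8,11] [10,12] [12,14] [10,16] [14,17] [13,18]
{[3,5],[5,6],[5,7],[5,8]} hit by 5; {[6,9],[8,11]} hit by 9; {[10,12],[12,14],[10,16]} hit by 12; {[14,17],[13,18]} hit by 17.
Points: 5, 9, 12, 17 (4 total).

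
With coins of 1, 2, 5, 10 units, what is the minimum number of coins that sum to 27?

Greedy: take as many of the largest coin as possible, then repeat with the remainder.
27 − 2×10→7 − 1×5→2 − 1×2→0
Total coins = 2 + 1 + 1 = 4

4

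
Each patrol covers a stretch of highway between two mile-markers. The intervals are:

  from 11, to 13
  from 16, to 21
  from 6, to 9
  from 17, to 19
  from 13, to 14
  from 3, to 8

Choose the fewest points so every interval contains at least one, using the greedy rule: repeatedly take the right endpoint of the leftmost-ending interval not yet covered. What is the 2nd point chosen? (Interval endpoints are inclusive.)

13

Sort by right endpoint; whenever an interval is uncovered, place a point at its right end.
Sorted: [3,8] [6,9] [11,13] [13,14] [17,19] [16,21]
{[3,8],[6,9]} hit by 8; {[11,13],[13,14]} hit by 13; {[17,19],[16,21]} hit by 19.
Points: 8, 13, 19 (3 total).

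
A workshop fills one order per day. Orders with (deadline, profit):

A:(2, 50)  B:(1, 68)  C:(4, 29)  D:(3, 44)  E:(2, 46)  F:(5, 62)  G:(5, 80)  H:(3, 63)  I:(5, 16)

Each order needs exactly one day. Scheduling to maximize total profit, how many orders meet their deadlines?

5

Take jobs in profit order; each goes to the latest open slot no later than its deadline.
Profit order: G=80 B=68 H=63 F=62 A=50 E=46 D=44 C=29 I=16
Assign: G→slot 5, B→slot 1, H→slot 3, F→slot 4, A→slot 2, E skipped, D skipped, C skipped, I skipped.
Slots: [1:B] [2:A] [3:H] [4:F] [5:G]
5 of 9 scheduled.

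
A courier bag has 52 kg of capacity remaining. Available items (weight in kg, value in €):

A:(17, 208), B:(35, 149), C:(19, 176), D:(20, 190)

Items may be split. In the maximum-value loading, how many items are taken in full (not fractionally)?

Order: A (208/17=12.24) > D (190/20=9.50) > C (176/19=9.26) > B (149/35=4.26)
Fill: take A (17 @ 208) → take D (20 @ 190) → take 15/19 of C → 138.95; 52/52 used.
2 item(s) taken whole; one partial (take 15/19 of C).

2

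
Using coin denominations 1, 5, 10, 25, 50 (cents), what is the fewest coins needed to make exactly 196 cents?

Greedy: take as many of the largest coin as possible, then repeat with the remainder.
196 = 3×50 + 1×25 + 2×10 + 1×1
Total coins = 3 + 1 + 2 + 1 = 7

7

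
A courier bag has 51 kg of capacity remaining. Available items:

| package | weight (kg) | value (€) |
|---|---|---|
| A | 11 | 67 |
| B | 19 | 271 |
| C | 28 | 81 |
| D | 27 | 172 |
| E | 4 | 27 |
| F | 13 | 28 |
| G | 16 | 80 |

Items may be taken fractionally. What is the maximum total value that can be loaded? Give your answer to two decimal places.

Greedy by value/weight ratio, highest first.
Order: B (271/19=14.26) > E (27/4=6.75) > D (172/27=6.37) > A (67/11=6.09) > G (80/16=5.00) > C (81/28=2.89) > F (28/13=2.15)
Fill: take B (19 @ 271) → take E (4 @ 27) → take D (27 @ 172) → take 1/11 of A → 6.09; 51/51 used.
Total value = 476.09

476.09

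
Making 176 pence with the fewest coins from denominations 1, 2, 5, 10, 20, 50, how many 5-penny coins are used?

176 = 3×50 + 1×20 + 1×5 + 1×1
Count of 5: 1

1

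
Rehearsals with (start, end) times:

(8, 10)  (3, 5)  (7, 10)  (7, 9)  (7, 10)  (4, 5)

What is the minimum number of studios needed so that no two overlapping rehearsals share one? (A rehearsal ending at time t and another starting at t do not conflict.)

starts: [3, 4, 7, 7, 7, 8]
ends:   [5, 5, 9, 10, 10, 10]
s3→1 s4→2 e5→1 e5→0 s7→1 s7→2 s7→3 s8→4  — peak 4.

4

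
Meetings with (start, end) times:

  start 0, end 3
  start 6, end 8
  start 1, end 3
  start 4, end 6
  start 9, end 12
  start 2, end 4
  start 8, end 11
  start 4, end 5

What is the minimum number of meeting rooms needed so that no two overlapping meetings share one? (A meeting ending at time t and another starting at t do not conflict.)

Count concurrent intervals with a sweep; the peak is the room count.
starts: [0, 1, 2, 4, 4, 6, 8, 9]
ends:   [3, 3, 4, 5, 6, 8, 11, 12]
s0→1 s1→2 s2→3  — peak 3.

3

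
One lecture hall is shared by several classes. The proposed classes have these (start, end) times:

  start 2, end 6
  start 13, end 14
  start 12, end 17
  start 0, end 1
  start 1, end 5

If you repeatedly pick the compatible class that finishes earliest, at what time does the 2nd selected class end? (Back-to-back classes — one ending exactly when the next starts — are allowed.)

Sort by end time and greedily take each interval whose start is ≥ the last chosen end.
Sorted by end: (0,1)  (1,5)  (2,6)  (13,14)  (12,17)
take (0,1); take (1,5); take (13,14).
Selected: (0,1) (1,5) (13,14)

5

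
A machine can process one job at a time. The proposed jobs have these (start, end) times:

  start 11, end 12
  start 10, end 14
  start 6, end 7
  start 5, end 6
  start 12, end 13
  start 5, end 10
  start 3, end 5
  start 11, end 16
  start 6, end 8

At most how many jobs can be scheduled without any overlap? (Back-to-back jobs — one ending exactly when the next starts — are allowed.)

5

Order by finish time; keep every interval that doesn't clash with the previous kept one.
Sorted by end: (3,5)  (5,6)  (6,7)  (6,8)  (5,10)  (11,12)  (12,13)  (10,14)  (11,16)
take (3,5); take (5,6); take (6,7); skip (6,8); skip (5,10); take (11,12); take (12,13); skip (10,14).
Selected 5 jobs.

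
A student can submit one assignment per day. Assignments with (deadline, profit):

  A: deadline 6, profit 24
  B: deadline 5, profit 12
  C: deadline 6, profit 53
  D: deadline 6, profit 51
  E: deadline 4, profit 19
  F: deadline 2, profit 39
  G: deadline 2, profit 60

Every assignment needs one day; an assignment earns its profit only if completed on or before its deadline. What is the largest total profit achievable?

Sort by profit descending; place each in the latest free slot ≤ its deadline.
By profit: G(d2,60), C(d6,53), D(d6,51), F(d2,39), A(d6,24), E(d4,19), B(d5,12)
G→slot 2; C→slot 6; D→slot 5; F→slot 1; A→slot 4; E→slot 3; B skipped.
Profit = 39 + 60 + 19 + 24 + 51 + 53 = 246

246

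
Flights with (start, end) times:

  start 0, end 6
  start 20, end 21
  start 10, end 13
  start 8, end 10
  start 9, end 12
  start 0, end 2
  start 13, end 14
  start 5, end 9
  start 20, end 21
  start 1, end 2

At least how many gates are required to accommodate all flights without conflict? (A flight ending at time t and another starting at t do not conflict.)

starts: [0, 0, 1, 5, 8, 9, 10, 13, 20, 20]
ends:   [2, 2, 6, 9, 10, 12, 13, 14, 21, 21]
s0→1 s0→2 s1→3  — peak 3.

3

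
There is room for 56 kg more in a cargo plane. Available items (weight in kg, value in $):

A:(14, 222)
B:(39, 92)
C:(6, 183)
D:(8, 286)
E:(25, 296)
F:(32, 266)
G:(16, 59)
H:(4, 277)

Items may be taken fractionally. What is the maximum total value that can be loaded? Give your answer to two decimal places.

Sort by value per unit weight and fill in that order.
Order: H (277/4=69.25) > D (286/8=35.75) > C (183/6=30.50) > A (222/14=15.86) > E (296/25=11.84) > F (266/32=8.31) > G (59/16=3.69) > B (92/39=2.36)
Fill: take H (4 @ 277) → take D (8 @ 286) → take C (6 @ 183) → take A (14 @ 222) → take 24/25 of E → 284.16; 56/56 used.
Total value = 1252.16

1252.16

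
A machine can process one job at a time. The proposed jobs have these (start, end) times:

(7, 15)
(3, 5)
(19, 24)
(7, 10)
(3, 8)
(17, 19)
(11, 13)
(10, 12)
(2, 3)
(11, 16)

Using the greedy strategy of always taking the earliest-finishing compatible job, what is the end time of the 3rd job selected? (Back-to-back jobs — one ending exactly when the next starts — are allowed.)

10

By end time: (2,3), (3,5), (3,8), (7,10), (10,12), (11,13), (7,15), (11,16), (17,19), (19,24).
Pick (2,3); next start ≥ 3 → (3,5); next start ≥ 5 → (7,10); next start ≥ 10 → (10,12); next start ≥ 12 → (17,19); next start ≥ 19 → (19,24).
Selected: (2,3) (3,5) (7,10) (10,12) (17,19) (19,24)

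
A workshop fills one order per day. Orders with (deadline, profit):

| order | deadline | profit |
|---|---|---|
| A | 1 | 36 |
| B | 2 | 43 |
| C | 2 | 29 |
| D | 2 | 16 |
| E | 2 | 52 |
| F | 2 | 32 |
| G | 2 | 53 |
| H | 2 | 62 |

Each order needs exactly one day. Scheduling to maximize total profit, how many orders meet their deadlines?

2

Profit order: H=62 G=53 E=52 B=43 A=36 F=32 C=29 D=16
Assign: H→slot 2, G→slot 1, E skipped, B skipped, A skipped, F skipped, C skipped, D skipped.
Slots: [1:G] [2:H]
2 of 8 scheduled.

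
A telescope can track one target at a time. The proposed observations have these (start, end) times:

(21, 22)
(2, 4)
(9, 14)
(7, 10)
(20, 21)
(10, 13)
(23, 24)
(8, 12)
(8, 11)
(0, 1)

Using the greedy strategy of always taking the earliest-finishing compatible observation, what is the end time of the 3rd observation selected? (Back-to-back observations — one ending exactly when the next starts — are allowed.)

10

By end time: (0,1), (2,4), (7,10), (8,11), (8,12), (10,13), (9,14), (20,21), (21,22), (23,24).
Pick (0,1); next start ≥ 1 → (2,4); next start ≥ 4 → (7,10); next start ≥ 10 → (10,13); next start ≥ 13 → (20,21); next start ≥ 21 → (21,22); next start ≥ 22 → (23,24).
Selected: (0,1) (2,4) (7,10) (10,13) (20,21) (21,22) (23,24)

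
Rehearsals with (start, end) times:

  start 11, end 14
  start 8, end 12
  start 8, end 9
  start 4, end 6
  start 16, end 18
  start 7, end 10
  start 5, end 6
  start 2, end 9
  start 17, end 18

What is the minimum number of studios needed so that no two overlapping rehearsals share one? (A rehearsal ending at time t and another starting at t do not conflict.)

starts: [2, 4, 5, 7, 8, 8, 11, 16, 17]
ends:   [6, 6, 9, 9, 10, 12, 14, 18, 18]
s2→1 s4→2 s5→3 e6→2 e6→1 s7→2 s8→3 s8→4  — peak 4.

4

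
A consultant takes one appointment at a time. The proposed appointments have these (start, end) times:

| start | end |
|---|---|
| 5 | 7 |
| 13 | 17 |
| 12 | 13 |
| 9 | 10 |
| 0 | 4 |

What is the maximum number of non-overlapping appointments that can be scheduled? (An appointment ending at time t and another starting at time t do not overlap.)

5

Order by finish time; keep every interval that doesn't clash with the previous kept one.
By end time: (0,4), (5,7), (9,10), (12,13), (13,17).
Pick (0,4); next start ≥ 4 → (5,7); next start ≥ 7 → (9,10); next start ≥ 10 → (12,13); next start ≥ 13 → (13,17).
Selected 5 appointments.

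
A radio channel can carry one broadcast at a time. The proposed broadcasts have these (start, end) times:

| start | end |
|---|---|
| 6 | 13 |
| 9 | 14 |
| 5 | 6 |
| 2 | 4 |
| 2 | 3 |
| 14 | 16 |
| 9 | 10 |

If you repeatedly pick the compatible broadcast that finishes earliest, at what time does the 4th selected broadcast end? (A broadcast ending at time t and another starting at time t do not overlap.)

16

Sort by end time and greedily take each interval whose start is ≥ the last chosen end.
By end time: (2,3), (2,4), (5,6), (9,10), (6,13), (9,14), (14,16).
Pick (2,3); next start ≥ 3 → (5,6); next start ≥ 6 → (9,10); next start ≥ 10 → (14,16).
Selected: (2,3) (5,6) (9,10) (14,16)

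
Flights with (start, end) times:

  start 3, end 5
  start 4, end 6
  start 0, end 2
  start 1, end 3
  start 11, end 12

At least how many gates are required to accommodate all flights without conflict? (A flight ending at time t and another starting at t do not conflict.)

2

The answer is the maximum number of intervals overlapping at any instant.
Events (time:±→running): 0:+→1 1:+→2 … peak 2.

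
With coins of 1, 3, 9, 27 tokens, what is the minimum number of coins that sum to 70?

Use the largest denomination that fits, subtract, and repeat.
70 = 2×27 + 1×9 + 2×3 + 1×1
Total coins = 2 + 1 + 2 + 1 = 6

6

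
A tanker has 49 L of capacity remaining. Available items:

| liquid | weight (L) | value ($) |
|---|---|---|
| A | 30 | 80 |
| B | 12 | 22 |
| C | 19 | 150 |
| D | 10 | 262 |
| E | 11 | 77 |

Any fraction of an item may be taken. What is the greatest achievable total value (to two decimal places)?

Greedy by value/weight ratio, highest first.
Order: D (262/10=26.20) > C (150/19=7.89) > E (77/11=7.00) > A (80/30=2.67) > B (22/12=1.83)
Fill: take D (10 @ 262) → take C (19 @ 150) → take E (11 @ 77) → take 9/30 of A → 24.00; 49/49 used.
Total value = 513.00

513.00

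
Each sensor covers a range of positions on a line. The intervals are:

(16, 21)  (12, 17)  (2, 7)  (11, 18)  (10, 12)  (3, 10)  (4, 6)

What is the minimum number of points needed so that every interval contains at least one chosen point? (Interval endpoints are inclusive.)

3

By right end: [4,6]  [2,7]  [3,10]  [10,12]  [12,17]  [11,18]  [16,21]
[4,6] uncovered → point at 6; [10,12] uncovered → point at 12; [16,21] uncovered → point at 21.
Points: 6, 12, 21 (3 total).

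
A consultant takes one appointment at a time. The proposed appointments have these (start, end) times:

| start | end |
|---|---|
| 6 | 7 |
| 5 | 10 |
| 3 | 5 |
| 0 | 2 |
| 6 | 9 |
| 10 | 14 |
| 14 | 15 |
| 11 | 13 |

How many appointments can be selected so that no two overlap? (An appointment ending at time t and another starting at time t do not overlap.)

Greedy by earliest finish: after sorting by end time, pick each interval compatible with the last pick.
By end time: (0,2), (3,5), (6,7), (6,9), (5,10), (11,13), (10,14), (14,15).
Pick (0,2); next start ≥ 2 → (3,5); next start ≥ 5 → (6,7); next start ≥ 7 → (11,13); next start ≥ 13 → (14,15).
Selected 5 appointments.

5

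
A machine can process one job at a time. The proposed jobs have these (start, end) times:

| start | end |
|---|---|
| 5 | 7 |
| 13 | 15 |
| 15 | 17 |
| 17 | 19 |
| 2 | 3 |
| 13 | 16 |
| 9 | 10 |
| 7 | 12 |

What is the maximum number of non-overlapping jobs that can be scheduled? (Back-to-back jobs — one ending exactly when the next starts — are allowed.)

6

Sorted by end: (2,3)  (5,7)  (9,10)  (7,12)  (13,15)  (13,16)  (15,17)  (17,19)
take (2,3); take (5,7); take (9,10); take (13,15); take (15,17); take (17,19).
Selected 6 jobs.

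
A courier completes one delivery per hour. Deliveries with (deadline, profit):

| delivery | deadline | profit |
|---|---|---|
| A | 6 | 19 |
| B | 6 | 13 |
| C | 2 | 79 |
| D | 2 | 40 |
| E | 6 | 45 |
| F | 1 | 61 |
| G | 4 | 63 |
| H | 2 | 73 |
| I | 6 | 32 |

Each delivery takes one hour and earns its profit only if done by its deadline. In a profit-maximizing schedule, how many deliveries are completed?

By profit: C(d2,79), H(d2,73), G(d4,63), F(d1,61), E(d6,45), D(d2,40), I(d6,32), A(d6,19), B(d6,13)
C→slot 2; H→slot 1; G→slot 4; F skipped; E→slot 6; D skipped; I→slot 5; A→slot 3; B skipped.
6 of 9 scheduled.

6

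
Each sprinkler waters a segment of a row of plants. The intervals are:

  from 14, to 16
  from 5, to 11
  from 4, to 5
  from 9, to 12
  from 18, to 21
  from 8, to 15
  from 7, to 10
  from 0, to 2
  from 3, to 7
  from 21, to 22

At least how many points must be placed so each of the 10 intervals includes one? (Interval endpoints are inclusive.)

5

By right end: [0,2]  [4,5]  [3,7]  [7,10]  [5,11]  [9,12]  [8,15]  [14,16]  [18,21]  [21,22]
[0,2] uncovered → point at 2; [4,5] uncovered → point at 5; [7,10] uncovered → point at 10; [14,16] uncovered → point at 16; [18,21] uncovered → point at 21.
Points: 2, 5, 10, 16, 21 (5 total).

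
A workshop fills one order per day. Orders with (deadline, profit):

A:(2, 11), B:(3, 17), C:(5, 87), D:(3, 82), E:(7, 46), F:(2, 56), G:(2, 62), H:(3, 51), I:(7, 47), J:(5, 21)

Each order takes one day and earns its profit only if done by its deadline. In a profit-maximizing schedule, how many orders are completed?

7

Take jobs in profit order; each goes to the latest open slot no later than its deadline.
By profit: C(d5,87), D(d3,82), G(d2,62), F(d2,56), H(d3,51), I(d7,47), E(d7,46), J(d5,21), B(d3,17), A(d2,11)
C→slot 5; D→slot 3; G→slot 2; F→slot 1; H skipped; I→slot 7; E→slot 6; J→slot 4; B skipped; A skipped.
7 of 10 scheduled.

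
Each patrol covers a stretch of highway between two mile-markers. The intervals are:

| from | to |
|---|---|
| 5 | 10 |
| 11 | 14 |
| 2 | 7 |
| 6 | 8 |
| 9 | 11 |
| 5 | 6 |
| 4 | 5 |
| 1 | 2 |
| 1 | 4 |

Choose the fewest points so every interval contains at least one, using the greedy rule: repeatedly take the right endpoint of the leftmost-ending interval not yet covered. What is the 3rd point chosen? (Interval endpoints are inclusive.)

8

Sort by right endpoint; whenever an interval is uncovered, place a point at its right end.
Sorted: [1,2] [1,4] [4,5] [5,6] [2,7] [6,8] [5,10] [9,11] [11,14]
{[1,2],[1,4]} hit by 2; {[4,5],[5,6],[2,7]} hit by 5; {[6,8],[5,10]} hit by 8; {[9,11],[11,14]} hit by 11.
Points: 2, 5, 8, 11 (4 total).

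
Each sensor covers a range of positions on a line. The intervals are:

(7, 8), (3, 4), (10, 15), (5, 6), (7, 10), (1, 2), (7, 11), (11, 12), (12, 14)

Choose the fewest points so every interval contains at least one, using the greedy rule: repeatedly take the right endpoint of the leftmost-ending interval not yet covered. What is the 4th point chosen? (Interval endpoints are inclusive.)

8

Process intervals by earliest right end; each time one isn't hit yet, stab at its right endpoint.
Sorted: [1,2] [3,4] [5,6] [7,8] [7,10] [7,11] [11,12] [12,14] [10,15]
{[1,2]} hit by 2; {[3,4]} hit by 4; {[5,6]} hit by 6; {[7,8],[7,10],[7,11]} hit by 8; {[11,12],[12,14],[10,15]} hit by 12.
Points: 2, 4, 6, 8, 12 (5 total).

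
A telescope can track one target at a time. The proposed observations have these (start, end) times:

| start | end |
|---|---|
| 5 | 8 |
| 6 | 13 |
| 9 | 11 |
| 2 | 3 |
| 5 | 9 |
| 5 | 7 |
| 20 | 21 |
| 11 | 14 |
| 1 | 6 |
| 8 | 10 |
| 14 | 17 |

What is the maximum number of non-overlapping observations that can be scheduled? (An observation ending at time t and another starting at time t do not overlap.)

6

Sorted by end: (2,3)  (1,6)  (5,7)  (5,8)  (5,9)  (8,10)  (9,11)  (6,13)  (11,14)  (14,17)  (20,21)
take (2,3); take (5,7); skip (5,9); take (8,10); skip (6,13); take (11,14); take (14,17); take (20,21).
Selected 6 observations.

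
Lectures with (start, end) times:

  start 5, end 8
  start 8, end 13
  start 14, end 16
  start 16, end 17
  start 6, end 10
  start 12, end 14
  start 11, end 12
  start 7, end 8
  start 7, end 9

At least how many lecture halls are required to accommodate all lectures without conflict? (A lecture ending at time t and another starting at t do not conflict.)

Count concurrent intervals with a sweep; the peak is the room count.
starts: [5, 6, 7, 7, 8, 11, 12, 14, 16]
ends:   [8, 8, 9, 10, 12, 13, 14, 16, 17]
s5→1 s6→2 s7→3 s7→4  — peak 4.

4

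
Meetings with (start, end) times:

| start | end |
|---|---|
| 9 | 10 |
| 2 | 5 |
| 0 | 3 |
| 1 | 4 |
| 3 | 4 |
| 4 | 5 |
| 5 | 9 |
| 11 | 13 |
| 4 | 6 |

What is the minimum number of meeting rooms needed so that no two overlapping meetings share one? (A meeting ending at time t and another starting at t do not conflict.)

The answer is the maximum number of intervals overlapping at any instant.
Events (time:±→running): 0:+→1 1:+→2 2:+→3 … peak 3.

3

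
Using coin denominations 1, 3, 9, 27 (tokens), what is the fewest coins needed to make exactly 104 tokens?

Use the largest denomination that fits, subtract, and repeat.
104 − 3×27→23 − 2×9→5 − 1×3→2 − 2×1→0
Total coins = 3 + 2 + 1 + 2 = 8

8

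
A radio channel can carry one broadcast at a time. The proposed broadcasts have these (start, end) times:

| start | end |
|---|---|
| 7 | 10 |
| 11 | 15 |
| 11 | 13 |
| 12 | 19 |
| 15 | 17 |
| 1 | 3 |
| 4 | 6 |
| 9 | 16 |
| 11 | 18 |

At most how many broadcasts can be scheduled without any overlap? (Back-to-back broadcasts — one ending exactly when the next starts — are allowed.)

5

Order by finish time; keep every interval that doesn't clash with the previous kept one.
By end time: (1,3), (4,6), (7,10), (11,13), (11,15), (9,16), (15,17), (11,18), (12,19).
Pick (1,3); next start ≥ 3 → (4,6); next start ≥ 6 → (7,10); next start ≥ 10 → (11,13); next start ≥ 13 → (15,17).
Selected 5 broadcasts.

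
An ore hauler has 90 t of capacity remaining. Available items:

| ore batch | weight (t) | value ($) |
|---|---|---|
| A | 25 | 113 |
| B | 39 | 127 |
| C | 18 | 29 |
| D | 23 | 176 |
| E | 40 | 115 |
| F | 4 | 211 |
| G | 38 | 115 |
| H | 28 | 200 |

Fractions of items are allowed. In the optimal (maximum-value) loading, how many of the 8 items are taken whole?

Greedy by value/weight ratio, highest first.
Ratios (sorted): F 52.75, D 7.65, H 7.14, A 4.52, B 3.26, G 3.03, E 2.88, C 1.61
take F (4 @ 211); take D (23 @ 176); take H (28 @ 200); take A (25 @ 113); take 10/39 of B → 32.56. Capacity used 90/90.
4 item(s) taken whole; one partial (take 10/39 of B).

4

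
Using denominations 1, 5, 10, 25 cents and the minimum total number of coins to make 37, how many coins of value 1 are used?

2

37 − 1×25→12 − 1×10→2 − 2×1→0
Count of 1: 2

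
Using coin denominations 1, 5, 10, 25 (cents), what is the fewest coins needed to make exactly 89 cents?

89 = 3×25 + 1×10 + 4×1
Total coins = 3 + 1 + 4 = 8

8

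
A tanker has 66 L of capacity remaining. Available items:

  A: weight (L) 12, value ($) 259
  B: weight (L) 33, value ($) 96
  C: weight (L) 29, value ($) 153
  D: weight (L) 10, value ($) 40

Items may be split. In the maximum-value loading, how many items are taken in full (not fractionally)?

3

Sort by value per unit weight and fill in that order.
Ratios (sorted): A 21.58, C 5.28, D 4.00, B 2.91
take A (12 @ 259); take C (29 @ 153); take D (10 @ 40); take 15/33 of B → 43.64. Capacity used 66/66.
3 item(s) taken whole; one partial (take 15/33 of B).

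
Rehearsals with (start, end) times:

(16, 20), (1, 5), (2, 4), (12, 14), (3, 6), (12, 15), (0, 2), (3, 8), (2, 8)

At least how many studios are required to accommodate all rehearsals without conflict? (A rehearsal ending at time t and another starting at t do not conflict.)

5

Events (time:±→running): 0:+→1 1:+→2 2:-→1 2:+→2 2:+→3 3:+→4 3:+→5 … peak 5.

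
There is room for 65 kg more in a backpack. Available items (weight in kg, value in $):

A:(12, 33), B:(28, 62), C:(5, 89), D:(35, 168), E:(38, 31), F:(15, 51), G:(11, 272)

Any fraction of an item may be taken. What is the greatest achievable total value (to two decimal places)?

Sort by value per unit weight and fill in that order.
Ratios (sorted): G 24.73, C 17.80, D 4.80, F 3.40, A 2.75, B 2.21, E 0.82
take G (11 @ 272); take C (5 @ 89); take D (35 @ 168); take 14/15 of F → 47.60. Capacity used 65/65.
Total value = 576.60

576.60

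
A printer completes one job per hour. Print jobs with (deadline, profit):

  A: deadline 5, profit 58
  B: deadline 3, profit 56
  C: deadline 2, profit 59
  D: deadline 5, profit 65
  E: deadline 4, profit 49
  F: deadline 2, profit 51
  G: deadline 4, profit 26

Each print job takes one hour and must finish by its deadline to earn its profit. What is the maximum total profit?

Take jobs in profit order; each goes to the latest open slot no later than its deadline.
By profit: D(d5,65), C(d2,59), A(d5,58), B(d3,56), F(d2,51), E(d4,49), G(d4,26)
D→slot 5; C→slot 2; A→slot 4; B→slot 3; F→slot 1; E skipped; G skipped.
Profit = 51 + 59 + 56 + 58 + 65 = 289

289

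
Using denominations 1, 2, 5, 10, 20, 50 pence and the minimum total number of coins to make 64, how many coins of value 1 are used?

Use the largest denomination that fits, subtract, and repeat.
64 = 1×50 + 1×10 + 2×2
Count of 1: 0

0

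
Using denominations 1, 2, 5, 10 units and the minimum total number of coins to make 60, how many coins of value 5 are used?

0

Greedy: take as many of the largest coin as possible, then repeat with the remainder.
60 = 6×10
Count of 5: 0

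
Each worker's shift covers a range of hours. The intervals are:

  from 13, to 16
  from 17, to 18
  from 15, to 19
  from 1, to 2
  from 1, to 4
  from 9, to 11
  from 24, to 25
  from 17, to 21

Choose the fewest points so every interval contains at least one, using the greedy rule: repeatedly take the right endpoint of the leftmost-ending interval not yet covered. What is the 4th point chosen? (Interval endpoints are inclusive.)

18

Sort by right endpoint; whenever an interval is uncovered, place a point at its right end.
Sorted: [1,2] [1,4] [9,11] [13,16] [17,18] [15,19] [17,21] [24,25]
{[1,2],[1,4]} hit by 2; {[9,11]} hit by 11; {[13,16]} hit by 16; {[17,18],[15,19],[17,21]} hit by 18; {[24,25]} hit by 25.
Points: 2, 11, 16, 18, 25 (5 total).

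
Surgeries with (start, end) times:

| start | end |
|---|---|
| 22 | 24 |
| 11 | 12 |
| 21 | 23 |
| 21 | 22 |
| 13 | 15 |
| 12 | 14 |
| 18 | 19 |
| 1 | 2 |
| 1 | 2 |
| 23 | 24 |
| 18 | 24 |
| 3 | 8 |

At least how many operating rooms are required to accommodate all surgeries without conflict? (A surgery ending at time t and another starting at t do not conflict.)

3

starts: [1, 1, 3, 11, 12, 13, 18, 18, 21, 21, 22, 23]
ends:   [2, 2, 8, 12, 14, 15, 19, 22, 23, 24, 24, 24]
s1→1 s1→2 e2→1 e2→0 s3→1 e8→0 s11→1 e12→0 s12→1 s13→2 e14→1 e15→0 s18→1 s18→2 e19→1 s21→2 s21→3  — peak 3.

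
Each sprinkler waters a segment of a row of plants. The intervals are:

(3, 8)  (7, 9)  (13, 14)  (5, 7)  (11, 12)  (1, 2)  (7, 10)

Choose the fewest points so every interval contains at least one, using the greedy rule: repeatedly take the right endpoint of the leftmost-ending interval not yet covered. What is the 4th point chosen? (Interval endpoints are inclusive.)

Sort by right endpoint; whenever an interval is uncovered, place a point at its right end.
Sorted: [1,2] [5,7] [3,8] [7,9] [7,10] [11,12] [13,14]
{[1,2]} hit by 2; {[5,7],[3,8],[7,9],[7,10]} hit by 7; {[11,12]} hit by 12; {[13,14]} hit by 14.
Points: 2, 7, 12, 14 (4 total).

14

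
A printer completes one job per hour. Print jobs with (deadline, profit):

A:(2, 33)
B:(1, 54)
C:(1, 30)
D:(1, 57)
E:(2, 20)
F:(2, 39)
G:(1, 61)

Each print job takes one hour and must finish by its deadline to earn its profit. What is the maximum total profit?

100

Profit order: G=61 D=57 B=54 F=39 A=33 C=30 E=20
Assign: G→slot 1, D skipped, B skipped, F→slot 2, A skipped, C skipped, E skipped.
Slots: [1:G] [2:F]
Profit = 61 + 39 = 100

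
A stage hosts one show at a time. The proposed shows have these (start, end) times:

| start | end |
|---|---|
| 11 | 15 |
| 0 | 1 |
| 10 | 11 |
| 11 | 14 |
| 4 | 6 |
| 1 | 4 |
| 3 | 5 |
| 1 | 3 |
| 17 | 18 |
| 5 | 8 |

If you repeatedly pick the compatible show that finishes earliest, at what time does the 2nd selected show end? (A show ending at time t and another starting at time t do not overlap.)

Sort by end time and greedily take each interval whose start is ≥ the last chosen end.
Sorted by end: (0,1)  (1,3)  (1,4)  (3,5)  (4,6)  (5,8)  (10,11)  (11,14)  (11,15)  (17,18)
take (0,1); take (1,3); take (3,5); take (5,8); take (10,11); take (11,14); take (17,18).
Selected: (0,1) (1,3) (3,5) (5,8) (10,11) (11,14) (17,18)

3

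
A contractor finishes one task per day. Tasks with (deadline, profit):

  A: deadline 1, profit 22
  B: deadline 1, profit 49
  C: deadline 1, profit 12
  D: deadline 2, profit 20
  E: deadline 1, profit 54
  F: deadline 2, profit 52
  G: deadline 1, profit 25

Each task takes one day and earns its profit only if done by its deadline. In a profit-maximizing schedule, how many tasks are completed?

2

Profit order: E=54 F=52 B=49 G=25 A=22 D=20 C=12
Assign: E→slot 1, F→slot 2, B skipped, G skipped, A skipped, D skipped, C skipped.
Slots: [1:E] [2:F]
2 of 7 scheduled.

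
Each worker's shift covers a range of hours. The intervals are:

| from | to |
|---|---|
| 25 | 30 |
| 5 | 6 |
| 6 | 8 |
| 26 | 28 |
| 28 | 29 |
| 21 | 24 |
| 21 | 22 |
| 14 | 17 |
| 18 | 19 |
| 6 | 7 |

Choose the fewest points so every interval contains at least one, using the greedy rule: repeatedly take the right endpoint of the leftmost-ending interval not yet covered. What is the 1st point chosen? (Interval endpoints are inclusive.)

Sorted: [5,6] [6,7] [6,8] [14,17] [18,19] [21,22] [21,24] [26,28] [28,29] [25,30]
{[5,6],[6,7],[6,8]} hit by 6; {[14,17]} hit by 17; {[18,19]} hit by 19; {[21,22],[21,24]} hit by 22; {[26,28],[28,29],[25,30]} hit by 28.
Points: 6, 17, 19, 22, 28 (5 total).

6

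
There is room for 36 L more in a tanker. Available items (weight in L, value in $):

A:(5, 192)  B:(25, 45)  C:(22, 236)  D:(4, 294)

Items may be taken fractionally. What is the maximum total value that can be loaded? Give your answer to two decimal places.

Order: D (294/4=73.50) > A (192/5=38.40) > C (236/22=10.73) > B (45/25=1.80)
Fill: take D (4 @ 294) → take A (5 @ 192) → take C (22 @ 236) → take 5/25 of B → 9.00; 36/36 used.
Total value = 731.00

731.00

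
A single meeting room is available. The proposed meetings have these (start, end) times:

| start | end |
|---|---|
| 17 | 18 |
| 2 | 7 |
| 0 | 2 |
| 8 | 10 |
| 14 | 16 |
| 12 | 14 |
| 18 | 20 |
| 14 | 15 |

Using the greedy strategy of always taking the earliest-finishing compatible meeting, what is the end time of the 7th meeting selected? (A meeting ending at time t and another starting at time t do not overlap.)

Sorted by end: (0,2)  (2,7)  (8,10)  (12,14)  (14,15)  (14,16)  (17,18)  (18,20)
take (0,2); take (2,7); take (8,10); take (12,14); take (14,15); skip (14,16); take (17,18); take (18,20).
Selected: (0,2) (2,7) (8,10) (12,14) (14,15) (17,18) (18,20)

20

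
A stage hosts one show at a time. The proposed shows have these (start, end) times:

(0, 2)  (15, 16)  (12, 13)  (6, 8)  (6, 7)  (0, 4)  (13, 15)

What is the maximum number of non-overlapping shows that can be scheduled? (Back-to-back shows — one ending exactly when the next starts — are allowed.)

Sorted by end: (0,2)  (0,4)  (6,7)  (6,8)  (12,13)  (13,15)  (15,16)
take (0,2); take (6,7); skip (6,8); take (12,13); take (13,15); take (15,16).
Selected 5 shows.

5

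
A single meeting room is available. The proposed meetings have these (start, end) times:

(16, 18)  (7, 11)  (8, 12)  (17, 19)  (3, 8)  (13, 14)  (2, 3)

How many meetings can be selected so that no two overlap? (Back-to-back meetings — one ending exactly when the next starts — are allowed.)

Sorted by end: (2,3)  (3,8)  (7,11)  (8,12)  (13,14)  (16,18)  (17,19)
take (2,3); take (3,8); take (8,12); take (13,14); take (16,18).
Selected 5 meetings.

5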